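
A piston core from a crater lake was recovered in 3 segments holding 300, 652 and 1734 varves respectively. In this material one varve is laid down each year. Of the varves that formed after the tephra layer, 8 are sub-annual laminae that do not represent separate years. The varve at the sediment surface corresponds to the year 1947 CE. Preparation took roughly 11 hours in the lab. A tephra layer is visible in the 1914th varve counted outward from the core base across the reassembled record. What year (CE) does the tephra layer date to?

1183 CE

Total varves = 300 + 652 + 1734 = 2686.
2686 − 1914 = 772 varves lie beyond the tephra layer toward the sediment surface.
Excluding 8 false varves: 772 − 8 = 764.
1947 − 764 = 1183 CE.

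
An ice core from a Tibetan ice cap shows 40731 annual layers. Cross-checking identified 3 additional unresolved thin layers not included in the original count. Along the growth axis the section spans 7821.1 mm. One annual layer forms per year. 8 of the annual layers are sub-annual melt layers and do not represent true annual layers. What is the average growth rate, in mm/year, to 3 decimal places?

0.192 mm/year

Correcting the raw count gives 40731 − 8 + 3 = 40726 true annual layers.
Extension rate ≈ 7821.1 / 40726 = 0.192 mm/year.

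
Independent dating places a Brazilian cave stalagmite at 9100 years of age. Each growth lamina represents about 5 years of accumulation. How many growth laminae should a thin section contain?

At 5 years per growth lamina, 9100 / 5 = 1820 growth laminae are expected.
So 1820 growth laminae should be present.

1820 growth laminae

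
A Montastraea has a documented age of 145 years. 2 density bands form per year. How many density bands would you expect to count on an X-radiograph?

Expected density bands: 145 × 2 = 290.
So 290 density bands should be present.

290 density bands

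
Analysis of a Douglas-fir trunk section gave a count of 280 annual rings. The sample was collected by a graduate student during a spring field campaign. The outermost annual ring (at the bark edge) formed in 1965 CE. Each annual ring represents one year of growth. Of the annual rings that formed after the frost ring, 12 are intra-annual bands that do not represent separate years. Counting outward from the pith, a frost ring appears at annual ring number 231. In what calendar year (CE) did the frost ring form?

1928 CE

The frost ring sits at annual ring 231 from the pith, so 280 − 231 = 49 annual rings formed after it.
Excluding 12 false annual rings: 49 − 12 = 37.
The annual ring at the bark edge is 1965 CE, so the frost ring dates to 1965 − 37 = 1928 CE.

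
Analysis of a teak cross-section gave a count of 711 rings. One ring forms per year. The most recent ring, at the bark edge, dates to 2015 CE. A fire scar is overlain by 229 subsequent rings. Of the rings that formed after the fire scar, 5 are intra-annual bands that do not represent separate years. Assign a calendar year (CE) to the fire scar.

1791 CE

There are 229 rings younger than the fire scar.
229 − 5 false = 224 true rings after the fire scar.
2015 − 224 = 1791 CE.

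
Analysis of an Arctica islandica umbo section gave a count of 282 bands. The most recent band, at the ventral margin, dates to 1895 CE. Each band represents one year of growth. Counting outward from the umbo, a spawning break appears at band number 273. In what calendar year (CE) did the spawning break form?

Between band 273 and the ventral margin there are 282 − 273 = 9 bands.
Counting back 9 years from 1895 CE places the spawning break in 1895 − 9 = 1886 CE.

1886 CE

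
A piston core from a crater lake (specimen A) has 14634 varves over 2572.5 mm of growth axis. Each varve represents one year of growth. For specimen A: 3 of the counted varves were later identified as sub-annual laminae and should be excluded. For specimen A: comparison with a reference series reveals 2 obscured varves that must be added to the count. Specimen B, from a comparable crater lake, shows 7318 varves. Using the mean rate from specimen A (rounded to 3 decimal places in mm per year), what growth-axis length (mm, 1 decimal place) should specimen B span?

Specimen A: true varve count = 14634 − 3 + 2 = 14633.
A: Extension rate ≈ 2572.5 / 14633 = 0.176 mm/year.
Length of B = 0.176 × 7318 = 1288.0 mm.

1288.0 mm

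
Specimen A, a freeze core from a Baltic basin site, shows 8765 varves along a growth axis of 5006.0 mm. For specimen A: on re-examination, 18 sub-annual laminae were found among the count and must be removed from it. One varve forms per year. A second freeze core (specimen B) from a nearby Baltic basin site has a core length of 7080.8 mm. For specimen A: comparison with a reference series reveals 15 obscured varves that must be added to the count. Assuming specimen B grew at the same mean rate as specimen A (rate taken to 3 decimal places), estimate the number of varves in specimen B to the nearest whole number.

12401 varves

Specimen A: correcting the raw count gives 8765 − 18 + 15 = 8762 true varves.
A: Extension rate ≈ 5006.0 / 8762 = 0.571 mm/yr.
For B, 7080.8 / 0.571 = 12400.70 years ≈ 12401 varves.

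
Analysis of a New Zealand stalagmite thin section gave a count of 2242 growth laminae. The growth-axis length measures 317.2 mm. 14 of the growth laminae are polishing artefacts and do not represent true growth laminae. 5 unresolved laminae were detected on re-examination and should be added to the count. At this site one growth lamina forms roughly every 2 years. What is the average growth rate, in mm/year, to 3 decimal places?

0.071 mm/year

Correcting the raw count gives 2242 − 14 + 5 = 2233 true growth laminae.
At 2 years per growth lamina, 2233 × 2 = 4466 years.
Mean rate = 317.2 mm / 4466 years ≈ 0.071 mm/year.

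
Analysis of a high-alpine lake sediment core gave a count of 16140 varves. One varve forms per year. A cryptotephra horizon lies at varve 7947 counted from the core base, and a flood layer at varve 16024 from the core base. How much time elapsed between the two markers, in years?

The two markers are separated by 16024 − 7947 = 8077 varves.
At one varve per year, 8077 years elapsed between them.

8077 yr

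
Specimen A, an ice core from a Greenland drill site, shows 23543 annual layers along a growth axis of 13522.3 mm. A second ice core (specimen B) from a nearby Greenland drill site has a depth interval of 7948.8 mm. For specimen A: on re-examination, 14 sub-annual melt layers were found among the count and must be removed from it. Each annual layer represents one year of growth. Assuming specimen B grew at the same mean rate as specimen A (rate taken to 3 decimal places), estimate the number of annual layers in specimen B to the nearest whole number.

Specimen A: adjusted count: 23543 − 14 = 23529 annual layers.
A: 13522.3 mm over 23529 years gives 13522.3 / 23529 ≈ 0.575 mm/yr.
For B, 7948.8 / 0.575 = 13824.00 years ≈ 13824 annual layers.

13824 annual layers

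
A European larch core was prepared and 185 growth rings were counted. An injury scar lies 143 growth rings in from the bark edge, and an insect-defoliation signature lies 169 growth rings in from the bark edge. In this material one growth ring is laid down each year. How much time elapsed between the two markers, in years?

26 years

169 − 143 = 26 growth rings lie between the two events.
At one growth ring per year, 26 years elapsed between them.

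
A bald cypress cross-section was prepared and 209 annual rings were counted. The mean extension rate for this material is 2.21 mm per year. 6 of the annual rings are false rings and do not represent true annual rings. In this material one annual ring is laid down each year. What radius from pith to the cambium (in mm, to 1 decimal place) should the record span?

448.6 mm

True annual ring count = 209 − 6 = 203.
Predicted length = 2.21 mm/year × 203 years = 448.6 mm.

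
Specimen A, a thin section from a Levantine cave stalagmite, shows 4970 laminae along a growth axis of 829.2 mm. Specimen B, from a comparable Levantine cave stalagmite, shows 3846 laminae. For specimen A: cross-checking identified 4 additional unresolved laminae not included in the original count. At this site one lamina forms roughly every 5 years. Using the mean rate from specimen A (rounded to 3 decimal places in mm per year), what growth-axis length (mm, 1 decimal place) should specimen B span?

634.6 mm

Specimen A: after corrections the count is 4970 + 4 = 4974 laminae.
Specimen A: 4974 laminae at 5 years each span 4974 × 5 = 24870 years.
A: 829.2 mm over 24870 years gives 829.2 / 24870 ≈ 0.033 mm/year.
Specimen B: multiplying by 5 years per lamina: 3846 × 5 = 19230 years. For B, 0.033 mm/year × 19230 years = 634.6 mm.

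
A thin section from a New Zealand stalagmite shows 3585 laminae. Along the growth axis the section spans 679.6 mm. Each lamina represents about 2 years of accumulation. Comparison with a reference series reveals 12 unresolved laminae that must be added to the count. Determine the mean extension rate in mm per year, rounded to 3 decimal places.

True lamina count = 3585 + 12 = 3597.
3597 laminae at 2 years each span 3597 × 2 = 7194 years.
Mean rate = 679.6 mm / 7194 years ≈ 0.094 mm per year.

0.094 mm per year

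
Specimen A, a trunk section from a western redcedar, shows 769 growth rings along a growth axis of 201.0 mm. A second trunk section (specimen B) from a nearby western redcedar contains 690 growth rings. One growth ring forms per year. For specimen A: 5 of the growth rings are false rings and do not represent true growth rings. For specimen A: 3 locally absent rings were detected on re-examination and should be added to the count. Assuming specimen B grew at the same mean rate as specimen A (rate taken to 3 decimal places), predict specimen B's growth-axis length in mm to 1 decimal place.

180.8 mm

Specimen A: adjusted count: 769 − 5 + 3 = 767 growth rings.
A: Extension rate ≈ 201.0 / 767 = 0.262 mm/yr.
B's length ≈ 0.262 × 690 = 180.8 mm.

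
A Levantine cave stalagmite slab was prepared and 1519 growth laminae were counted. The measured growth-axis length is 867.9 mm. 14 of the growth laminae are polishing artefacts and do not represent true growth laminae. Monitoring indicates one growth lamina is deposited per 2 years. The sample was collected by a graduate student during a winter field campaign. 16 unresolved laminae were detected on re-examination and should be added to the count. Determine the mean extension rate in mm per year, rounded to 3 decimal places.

0.285 mm per year

Adjusted count: 1519 − 14 + 16 = 1521 growth laminae.
At 2 years per growth lamina, 1521 × 2 = 3042 years.
867.9 mm over 3042 years gives 867.9 / 3042 ≈ 0.285 mm per year.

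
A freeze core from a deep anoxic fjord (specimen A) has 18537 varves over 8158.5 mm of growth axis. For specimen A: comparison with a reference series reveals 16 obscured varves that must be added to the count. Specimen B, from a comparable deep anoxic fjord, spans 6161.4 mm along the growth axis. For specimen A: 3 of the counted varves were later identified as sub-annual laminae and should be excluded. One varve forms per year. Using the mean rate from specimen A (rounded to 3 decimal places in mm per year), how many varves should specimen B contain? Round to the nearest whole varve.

Specimen A: adjusted count: 18537 − 3 + 16 = 18550 varves.
A: 8158.5 mm over 18550 years gives 8158.5 / 18550 ≈ 0.440 mm/year.
Specimen B: 6161.4 mm / 0.440 mm per year = 14003.18 years ≈ 14003 varves.

14003 varves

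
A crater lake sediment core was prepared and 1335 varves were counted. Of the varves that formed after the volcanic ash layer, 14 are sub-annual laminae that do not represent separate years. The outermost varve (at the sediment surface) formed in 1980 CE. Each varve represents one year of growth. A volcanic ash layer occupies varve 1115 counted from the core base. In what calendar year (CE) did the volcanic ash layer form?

1774 CE

Between varve 1115 and the sediment surface there are 1335 − 1115 = 220 varves.
Excluding 14 false varves: 220 − 14 = 206.
1980 − 206 = 1774 CE.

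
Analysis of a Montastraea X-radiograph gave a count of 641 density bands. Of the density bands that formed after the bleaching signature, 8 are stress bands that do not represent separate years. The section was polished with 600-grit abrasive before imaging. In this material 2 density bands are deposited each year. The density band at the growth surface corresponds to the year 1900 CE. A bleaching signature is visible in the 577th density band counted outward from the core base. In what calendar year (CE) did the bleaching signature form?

641 − 577 = 64 density bands lie beyond the bleaching signature toward the growth surface.
64 − 8 false = 56 true density bands after the bleaching signature.
With 2 density bands per year, 56 / 2 = 28 years.
Counting back 28 years from 1900 CE places the bleaching signature in 1900 − 28 = 1872 CE.

1872 CE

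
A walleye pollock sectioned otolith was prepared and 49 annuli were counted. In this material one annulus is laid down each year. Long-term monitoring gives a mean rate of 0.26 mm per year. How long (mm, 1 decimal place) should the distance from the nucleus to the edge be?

49 years of growth are recorded.
49 years at 0.26 mm/year gives 0.26 × 49 = 12.7 mm.

12.7 mm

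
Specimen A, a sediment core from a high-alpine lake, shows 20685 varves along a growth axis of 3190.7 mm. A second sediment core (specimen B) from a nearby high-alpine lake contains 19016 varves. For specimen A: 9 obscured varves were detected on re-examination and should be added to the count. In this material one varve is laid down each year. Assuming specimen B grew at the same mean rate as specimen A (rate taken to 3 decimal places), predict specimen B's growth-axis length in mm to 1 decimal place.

Specimen A: correcting the raw count gives 20685 + 9 = 20694 true varves.
A: 3190.7 mm over 20694 years gives 3190.7 / 20694 ≈ 0.154 mm per year.
For B, 0.154 mm/year × 19016 years = 2928.5 mm.

2928.5 mm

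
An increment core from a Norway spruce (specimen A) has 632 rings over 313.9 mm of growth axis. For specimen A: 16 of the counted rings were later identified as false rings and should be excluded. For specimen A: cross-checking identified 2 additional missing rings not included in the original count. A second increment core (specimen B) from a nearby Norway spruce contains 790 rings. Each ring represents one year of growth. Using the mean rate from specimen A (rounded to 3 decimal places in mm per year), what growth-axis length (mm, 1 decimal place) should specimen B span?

Specimen A: correcting the raw count gives 632 − 16 + 2 = 618 true rings.
A: Mean rate = 313.9 mm / 618 years ≈ 0.508 mm per year.
For B, 0.508 mm/year × 790 years = 401.3 mm.

401.3 mm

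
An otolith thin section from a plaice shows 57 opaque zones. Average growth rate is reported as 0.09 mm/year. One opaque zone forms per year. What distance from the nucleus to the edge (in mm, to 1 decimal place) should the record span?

5.1 mm

57 years of growth are recorded.
Predicted length = 0.09 mm/year × 57 years = 5.1 mm.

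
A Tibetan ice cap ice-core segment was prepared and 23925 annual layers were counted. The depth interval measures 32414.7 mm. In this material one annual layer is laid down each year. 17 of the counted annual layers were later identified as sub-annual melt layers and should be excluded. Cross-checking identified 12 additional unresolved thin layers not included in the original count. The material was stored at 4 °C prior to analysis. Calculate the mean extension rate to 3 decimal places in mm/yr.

After corrections the count is 23925 − 17 + 12 = 23920 annual layers.
32414.7 mm over 23920 years gives 32414.7 / 23920 ≈ 1.355 mm/yr.

1.355 mm/yr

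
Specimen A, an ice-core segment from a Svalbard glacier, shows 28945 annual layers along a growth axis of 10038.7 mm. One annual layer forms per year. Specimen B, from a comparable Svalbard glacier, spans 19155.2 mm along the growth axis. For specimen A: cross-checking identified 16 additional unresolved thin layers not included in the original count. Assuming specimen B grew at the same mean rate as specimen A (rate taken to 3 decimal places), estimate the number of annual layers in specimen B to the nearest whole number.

Specimen A: adjusted count: 28945 + 16 = 28961 annual layers.
A: Mean rate = 10038.7 mm / 28961 years ≈ 0.347 mm/year.
B spans 19155.2 / 0.347 = 55202.31 years ≈ 55202 annual layers.

55202 annual layers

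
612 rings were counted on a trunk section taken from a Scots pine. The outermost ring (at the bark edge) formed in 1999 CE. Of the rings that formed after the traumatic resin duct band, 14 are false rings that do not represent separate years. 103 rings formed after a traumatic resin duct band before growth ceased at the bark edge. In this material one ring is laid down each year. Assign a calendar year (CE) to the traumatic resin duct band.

There are 103 rings younger than the traumatic resin duct band.
103 − 14 false = 89 true rings after the traumatic resin duct band.
1999 − 89 = 1910 CE.

1910 CE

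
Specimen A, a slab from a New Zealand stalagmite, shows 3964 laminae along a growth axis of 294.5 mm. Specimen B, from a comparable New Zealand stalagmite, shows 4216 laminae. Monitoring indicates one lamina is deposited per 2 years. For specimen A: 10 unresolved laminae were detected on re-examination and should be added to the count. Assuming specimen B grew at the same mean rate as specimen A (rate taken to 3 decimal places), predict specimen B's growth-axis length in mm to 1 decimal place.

Specimen A: true lamina count = 3964 + 10 = 3974.
Specimen A: at 2 years per lamina, 3974 × 2 = 7948 years.
A: 294.5 mm over 7948 years gives 294.5 / 7948 ≈ 0.037 mm/yr.
Specimen B: multiplying by 2 years per lamina: 4216 × 2 = 8432 years. For B, 0.037 mm/year × 8432 years = 312.0 mm.

312.0 mm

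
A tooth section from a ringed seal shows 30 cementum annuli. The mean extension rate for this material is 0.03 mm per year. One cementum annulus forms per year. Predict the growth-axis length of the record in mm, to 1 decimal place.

0.9 mm

30 years of growth are recorded.
30 years at 0.03 mm/year gives 0.03 × 30 = 0.9 mm.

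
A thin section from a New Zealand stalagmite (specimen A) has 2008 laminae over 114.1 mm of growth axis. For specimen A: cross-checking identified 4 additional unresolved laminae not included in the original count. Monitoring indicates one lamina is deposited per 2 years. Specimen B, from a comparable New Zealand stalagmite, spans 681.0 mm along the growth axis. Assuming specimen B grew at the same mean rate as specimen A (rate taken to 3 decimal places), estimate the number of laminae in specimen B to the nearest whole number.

12161 laminae

Specimen A: true lamina count = 2008 + 4 = 2012.
Specimen A: at 2 years per lamina, 2012 × 2 = 4024 years.
A: Extension rate ≈ 114.1 / 4024 = 0.028 mm per year.
B spans 681.0 / 0.028 = 24321.43 years; at 2 years per lamina that is 24321.43 / 2 ≈ 12161 laminae.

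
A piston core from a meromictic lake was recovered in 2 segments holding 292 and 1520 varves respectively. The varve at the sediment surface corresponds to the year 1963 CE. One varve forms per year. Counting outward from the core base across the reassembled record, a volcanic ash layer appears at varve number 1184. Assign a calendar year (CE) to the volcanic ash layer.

Total varves = 292 + 1520 = 1812.
1812 − 1184 = 628 varves lie beyond the volcanic ash layer toward the sediment surface.
1963 − 628 = 1335 CE.

1335 CE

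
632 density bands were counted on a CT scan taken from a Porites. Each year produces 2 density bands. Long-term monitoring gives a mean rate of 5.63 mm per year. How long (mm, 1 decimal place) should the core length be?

Dividing by 2 density bands per year: 632 / 2 = 316 years.
316 years at 5.63 mm/year gives 5.63 × 316 = 1779.1 mm.

1779.1 mm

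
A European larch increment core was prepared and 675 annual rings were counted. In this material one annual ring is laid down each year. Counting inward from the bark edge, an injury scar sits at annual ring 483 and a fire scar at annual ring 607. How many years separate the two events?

124 years

The two markers are separated by 607 − 483 = 124 annual rings.
One annual ring per year makes the interval 124 years.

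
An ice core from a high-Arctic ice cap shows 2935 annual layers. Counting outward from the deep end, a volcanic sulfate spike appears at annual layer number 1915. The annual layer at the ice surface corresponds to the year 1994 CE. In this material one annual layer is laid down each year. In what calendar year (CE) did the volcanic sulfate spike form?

Between annual layer 1915 and the ice surface there are 2935 − 1915 = 1020 annual layers.
The annual layer at the ice surface is 1994 CE, so the volcanic sulfate spike dates to 1994 − 1020 = 974 CE.

974 CE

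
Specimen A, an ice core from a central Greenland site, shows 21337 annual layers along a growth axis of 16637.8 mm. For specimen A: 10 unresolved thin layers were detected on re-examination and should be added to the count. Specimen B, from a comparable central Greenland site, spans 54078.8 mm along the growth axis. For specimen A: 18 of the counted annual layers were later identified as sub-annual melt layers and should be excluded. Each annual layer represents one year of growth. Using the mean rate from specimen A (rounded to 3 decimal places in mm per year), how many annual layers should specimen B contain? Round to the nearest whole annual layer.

Specimen A: after corrections the count is 21337 − 18 + 10 = 21329 annual layers.
A: Extension rate ≈ 16637.8 / 21329 = 0.780 mm per year.
B spans 54078.8 / 0.780 = 69331.79 years ≈ 69332 annual layers.

69332 annual layers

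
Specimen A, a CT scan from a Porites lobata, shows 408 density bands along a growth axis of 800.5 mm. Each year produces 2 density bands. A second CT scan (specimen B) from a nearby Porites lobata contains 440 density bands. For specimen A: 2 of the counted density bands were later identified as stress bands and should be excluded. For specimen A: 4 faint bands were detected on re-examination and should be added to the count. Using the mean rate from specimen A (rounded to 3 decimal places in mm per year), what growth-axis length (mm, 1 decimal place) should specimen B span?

Specimen A: adjusted count: 408 − 2 + 4 = 410 density bands.
Specimen A: 410 density bands at 2 per year is 410 / 2 = 205 years.
A: Mean rate = 800.5 mm / 205 years ≈ 3.905 mm per year.
Specimen B: dividing by 2 density bands per year: 440 / 2 = 220 years. Length of B = 3.905 × 220 = 859.1 mm.

859.1 mm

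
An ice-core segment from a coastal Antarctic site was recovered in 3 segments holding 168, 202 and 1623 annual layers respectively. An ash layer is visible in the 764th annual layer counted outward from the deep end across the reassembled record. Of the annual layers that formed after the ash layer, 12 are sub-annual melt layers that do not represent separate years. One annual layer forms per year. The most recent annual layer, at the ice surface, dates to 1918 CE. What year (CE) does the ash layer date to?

Total annual layers = 168 + 202 + 1623 = 1993.
The ash layer sits at annual layer 764 from the deep end, so 1993 − 764 = 1229 annual layers formed after it.
Removing the 12 false annual layers leaves 1229 − 12 = 1217 true annual layers beyond the ash layer.
1918 − 1217 = 701 CE.

701 CE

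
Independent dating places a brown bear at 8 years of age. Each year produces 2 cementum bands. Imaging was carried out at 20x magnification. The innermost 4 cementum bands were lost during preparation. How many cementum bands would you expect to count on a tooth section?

12 cementum bands

Expected cementum bands: 8 × 2 = 16.
Subtracting the 4 cementum bands not captured gives 16 − 4 = 12 cementum bands in the record.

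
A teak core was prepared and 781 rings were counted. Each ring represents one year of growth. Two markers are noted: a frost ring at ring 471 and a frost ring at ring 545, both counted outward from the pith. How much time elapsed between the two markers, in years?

74 years

The two markers are separated by 545 − 471 = 74 rings.
One ring per year makes the interval 74 years.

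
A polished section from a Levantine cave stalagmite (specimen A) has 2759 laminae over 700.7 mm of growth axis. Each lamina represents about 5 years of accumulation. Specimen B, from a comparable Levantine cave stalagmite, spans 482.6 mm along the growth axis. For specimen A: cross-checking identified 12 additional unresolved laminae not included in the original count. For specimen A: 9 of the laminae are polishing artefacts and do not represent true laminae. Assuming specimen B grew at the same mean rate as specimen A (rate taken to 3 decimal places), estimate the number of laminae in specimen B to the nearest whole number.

Specimen A: adjusted count: 2759 − 9 + 12 = 2762 laminae.
Specimen A: multiplying by 5 years per lamina: 2762 × 5 = 13810 years.
A: Extension rate ≈ 700.7 / 13810 = 0.051 mm per year.
For B, 482.6 / 0.051 = 9462.75 years; at 5 years per lamina that is 9462.75 / 5 ≈ 1893 laminae.

1893 laminae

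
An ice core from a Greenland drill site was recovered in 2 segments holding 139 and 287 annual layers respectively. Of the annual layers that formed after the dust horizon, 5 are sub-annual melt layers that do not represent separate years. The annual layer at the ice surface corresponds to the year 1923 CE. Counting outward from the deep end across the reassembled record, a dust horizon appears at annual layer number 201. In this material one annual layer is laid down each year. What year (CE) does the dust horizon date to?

Total annual layers = 139 + 287 = 426.
The dust horizon sits at annual layer 201 from the deep end, so 426 − 201 = 225 annual layers formed after it.
Excluding 5 false annual layers: 225 − 5 = 220.
The annual layer at the ice surface is 1923 CE, so the dust horizon dates to 1923 − 220 = 1703 CE.

1703 CE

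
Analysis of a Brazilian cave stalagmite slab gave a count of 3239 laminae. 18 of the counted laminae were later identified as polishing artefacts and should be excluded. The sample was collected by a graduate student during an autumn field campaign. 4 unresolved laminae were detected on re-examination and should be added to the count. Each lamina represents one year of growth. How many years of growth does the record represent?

3225 years

After corrections the count is 3239 − 18 + 4 = 3225 laminae.
With a one-to-one lamina periodicity this is 3225 years.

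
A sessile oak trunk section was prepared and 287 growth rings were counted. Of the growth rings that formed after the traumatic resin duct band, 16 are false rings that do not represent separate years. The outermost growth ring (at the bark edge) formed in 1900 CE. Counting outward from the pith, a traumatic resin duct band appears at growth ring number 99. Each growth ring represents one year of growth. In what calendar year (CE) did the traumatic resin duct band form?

The traumatic resin duct band sits at growth ring 99 from the pith, so 287 − 99 = 188 growth rings formed after it.
188 − 16 false = 172 true growth rings after the traumatic resin duct band.
1900 − 172 = 1728 CE.

1728 CE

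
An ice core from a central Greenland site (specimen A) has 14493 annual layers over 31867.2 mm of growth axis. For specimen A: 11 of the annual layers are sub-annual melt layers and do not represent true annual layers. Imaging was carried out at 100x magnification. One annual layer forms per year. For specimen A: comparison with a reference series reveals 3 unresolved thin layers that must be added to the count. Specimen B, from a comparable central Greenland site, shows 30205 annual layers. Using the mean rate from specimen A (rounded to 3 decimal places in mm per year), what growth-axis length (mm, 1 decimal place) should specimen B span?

Specimen A: after corrections the count is 14493 − 11 + 3 = 14485 annual layers.
A: Extension rate ≈ 31867.2 / 14485 = 2.200 mm per year.
For B, 2.200 mm/year × 30205 years = 66451.0 mm.

66451.0 mm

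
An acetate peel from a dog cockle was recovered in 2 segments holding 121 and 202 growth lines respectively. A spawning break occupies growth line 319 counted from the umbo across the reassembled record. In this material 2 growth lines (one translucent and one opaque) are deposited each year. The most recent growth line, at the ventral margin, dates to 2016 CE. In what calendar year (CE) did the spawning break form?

Total growth lines = 121 + 202 = 323.
323 − 319 = 4 growth lines lie beyond the spawning break toward the ventral margin.
With 2 growth lines per year, 4 / 2 = 2 years.
The growth line at the ventral margin is 2016 CE, so the spawning break dates to 2016 − 2 = 2014 CE.

2014 CE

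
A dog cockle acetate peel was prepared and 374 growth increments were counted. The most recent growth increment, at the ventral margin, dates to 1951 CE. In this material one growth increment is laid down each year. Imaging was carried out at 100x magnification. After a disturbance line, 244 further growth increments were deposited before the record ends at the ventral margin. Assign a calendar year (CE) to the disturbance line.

1707 CE

244 growth increments formed after the disturbance line.
1951 − 244 = 1707 CE.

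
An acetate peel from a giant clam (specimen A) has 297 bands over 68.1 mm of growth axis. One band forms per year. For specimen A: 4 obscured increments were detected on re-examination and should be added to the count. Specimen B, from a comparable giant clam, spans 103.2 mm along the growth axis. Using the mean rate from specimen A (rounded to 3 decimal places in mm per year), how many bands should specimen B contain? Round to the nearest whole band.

457 bands

Specimen A: true band count = 297 + 4 = 301.
A: 68.1 mm over 301 years gives 68.1 / 301 ≈ 0.226 mm/yr.
For B, 103.2 / 0.226 = 456.64 years ≈ 457 bands.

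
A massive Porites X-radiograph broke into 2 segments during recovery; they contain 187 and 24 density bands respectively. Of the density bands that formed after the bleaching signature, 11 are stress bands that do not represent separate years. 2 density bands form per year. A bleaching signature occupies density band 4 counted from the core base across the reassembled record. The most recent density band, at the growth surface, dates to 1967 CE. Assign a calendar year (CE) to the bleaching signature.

1869 CE

Total density bands = 187 + 24 = 211.
The bleaching signature sits at density band 4 from the core base, so 211 − 4 = 207 density bands formed after it.
207 − 11 false = 196 true density bands after the bleaching signature.
196 density bands at 2 per year is 196 / 2 = 98 years.
1967 − 98 = 1869 CE.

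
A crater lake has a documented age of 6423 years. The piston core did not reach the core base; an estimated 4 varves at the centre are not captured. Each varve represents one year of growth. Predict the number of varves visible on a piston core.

6419 varves

One varve per year gives 6423 varves over 6423 years.
6423 − 4 missed = 6419 varves expected in the prepared section.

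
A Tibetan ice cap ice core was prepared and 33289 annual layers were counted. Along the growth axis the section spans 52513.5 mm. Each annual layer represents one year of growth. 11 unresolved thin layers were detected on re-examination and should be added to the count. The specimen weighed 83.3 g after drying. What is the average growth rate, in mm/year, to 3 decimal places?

1.577 mm/year

After corrections the count is 33289 + 11 = 33300 annual layers.
Mean rate = 52513.5 mm / 33300 years ≈ 1.577 mm/year.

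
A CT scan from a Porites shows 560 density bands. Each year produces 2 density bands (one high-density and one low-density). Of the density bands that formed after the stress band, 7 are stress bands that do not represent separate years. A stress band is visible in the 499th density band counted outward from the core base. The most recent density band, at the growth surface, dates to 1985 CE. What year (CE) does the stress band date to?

The stress band sits at density band 499 from the core base, so 560 − 499 = 61 density bands formed after it.
61 − 7 false = 54 true density bands after the stress band.
Dividing by 2 density bands per year: 54 / 2 = 27 years.
Counting back 27 years from 1985 CE places the stress band in 1985 − 27 = 1958 CE.

1958 CE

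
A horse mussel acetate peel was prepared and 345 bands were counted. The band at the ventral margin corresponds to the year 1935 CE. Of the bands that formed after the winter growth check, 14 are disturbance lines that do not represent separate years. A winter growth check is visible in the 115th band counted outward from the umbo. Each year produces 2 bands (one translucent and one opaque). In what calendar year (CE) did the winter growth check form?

Between band 115 and the ventral margin there are 345 − 115 = 230 bands.
Removing the 14 false bands leaves 230 − 14 = 216 true bands beyond the winter growth check.
With 2 bands per year, 216 / 2 = 108 years.
1935 − 108 = 1827 CE.

1827 CE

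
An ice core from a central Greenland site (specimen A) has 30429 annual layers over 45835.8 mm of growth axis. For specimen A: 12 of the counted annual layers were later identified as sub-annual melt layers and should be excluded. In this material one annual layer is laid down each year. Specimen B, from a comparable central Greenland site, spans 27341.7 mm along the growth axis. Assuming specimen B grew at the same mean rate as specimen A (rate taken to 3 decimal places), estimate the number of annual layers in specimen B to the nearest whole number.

Specimen A: correcting the raw count gives 30429 − 12 = 30417 true annual layers.
A: 45835.8 mm over 30417 years gives 45835.8 / 30417 ≈ 1.507 mm/yr.
B spans 27341.7 / 1.507 = 18143.13 years ≈ 18143 annual layers.

18143 annual layers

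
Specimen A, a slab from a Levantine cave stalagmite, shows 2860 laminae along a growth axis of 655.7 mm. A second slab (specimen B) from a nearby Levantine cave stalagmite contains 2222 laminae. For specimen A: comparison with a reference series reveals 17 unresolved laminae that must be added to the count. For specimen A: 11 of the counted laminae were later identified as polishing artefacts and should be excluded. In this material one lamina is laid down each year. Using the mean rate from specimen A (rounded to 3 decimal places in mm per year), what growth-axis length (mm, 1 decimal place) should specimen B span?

508.8 mm

Specimen A: adjusted count: 2860 − 11 + 17 = 2866 laminae.
A: Extension rate ≈ 655.7 / 2866 = 0.229 mm/year.
Length of B = 0.229 × 2222 = 508.8 mm.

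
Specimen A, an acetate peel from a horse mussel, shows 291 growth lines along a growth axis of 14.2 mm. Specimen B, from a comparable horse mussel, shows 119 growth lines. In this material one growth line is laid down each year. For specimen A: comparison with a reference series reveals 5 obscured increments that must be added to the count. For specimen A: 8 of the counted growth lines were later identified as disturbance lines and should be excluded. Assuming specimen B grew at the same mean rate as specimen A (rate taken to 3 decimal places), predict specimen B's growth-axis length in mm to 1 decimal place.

Specimen A: true growth line count = 291 − 8 + 5 = 288.
A: Extension rate ≈ 14.2 / 288 = 0.049 mm/yr.
Length of B = 0.049 × 119 = 5.8 mm.

5.8 mm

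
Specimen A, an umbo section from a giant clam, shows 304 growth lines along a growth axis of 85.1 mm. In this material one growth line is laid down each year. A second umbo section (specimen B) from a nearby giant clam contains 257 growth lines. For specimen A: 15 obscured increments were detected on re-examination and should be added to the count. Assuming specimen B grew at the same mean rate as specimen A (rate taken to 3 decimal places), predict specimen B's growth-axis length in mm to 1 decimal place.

Specimen A: after corrections the count is 304 + 15 = 319 growth lines.
A: Mean rate = 85.1 mm / 319 years ≈ 0.267 mm/year.
For B, 0.267 mm/year × 257 years = 68.6 mm.

68.6 mm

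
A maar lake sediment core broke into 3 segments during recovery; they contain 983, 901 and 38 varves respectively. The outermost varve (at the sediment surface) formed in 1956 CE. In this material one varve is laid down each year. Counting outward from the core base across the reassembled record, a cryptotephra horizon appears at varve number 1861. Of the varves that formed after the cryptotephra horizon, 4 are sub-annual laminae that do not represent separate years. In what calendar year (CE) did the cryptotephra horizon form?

1899 CE

Total varves = 983 + 901 + 38 = 1922.
Between varve 1861 and the sediment surface there are 1922 − 1861 = 61 varves.
Removing the 4 false varves leaves 61 − 4 = 57 true varves beyond the cryptotephra horizon.
Counting back 57 years from 1956 CE places the cryptotephra horizon in 1956 − 57 = 1899 CE.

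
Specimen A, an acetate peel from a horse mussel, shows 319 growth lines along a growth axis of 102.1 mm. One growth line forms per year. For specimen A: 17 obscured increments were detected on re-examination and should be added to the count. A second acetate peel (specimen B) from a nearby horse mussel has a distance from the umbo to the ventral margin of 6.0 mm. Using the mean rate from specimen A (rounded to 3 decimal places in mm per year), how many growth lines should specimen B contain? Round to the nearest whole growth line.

20 growth lines

Specimen A: adjusted count: 319 + 17 = 336 growth lines.
A: Extension rate ≈ 102.1 / 336 = 0.304 mm/year.
For B, 6.0 / 0.304 = 19.74 years ≈ 20 growth lines.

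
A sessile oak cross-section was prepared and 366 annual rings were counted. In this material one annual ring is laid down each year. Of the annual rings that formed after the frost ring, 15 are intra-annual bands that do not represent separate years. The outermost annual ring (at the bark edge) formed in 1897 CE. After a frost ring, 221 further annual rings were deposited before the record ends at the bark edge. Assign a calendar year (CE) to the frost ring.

There are 221 annual rings younger than the frost ring.
221 − 15 false = 206 true annual rings after the frost ring.
Counting back 206 years from 1897 CE places the frost ring in 1897 − 206 = 1691 CE.

1691 CE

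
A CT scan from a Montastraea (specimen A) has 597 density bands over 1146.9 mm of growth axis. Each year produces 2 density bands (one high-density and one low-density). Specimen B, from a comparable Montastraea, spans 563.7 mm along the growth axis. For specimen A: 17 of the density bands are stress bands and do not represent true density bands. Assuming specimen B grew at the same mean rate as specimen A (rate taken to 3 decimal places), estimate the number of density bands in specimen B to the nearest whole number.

285 density bands

Specimen A: adjusted count: 597 − 17 = 580 density bands.
Specimen A: 580 density bands at 2 per year is 580 / 2 = 290 years.
A: 1146.9 mm over 290 years gives 1146.9 / 290 ≈ 3.955 mm/yr.
For B, 563.7 / 3.955 = 142.53 years; at 2 density bands per year that is 142.53 × 2 ≈ 285 density bands.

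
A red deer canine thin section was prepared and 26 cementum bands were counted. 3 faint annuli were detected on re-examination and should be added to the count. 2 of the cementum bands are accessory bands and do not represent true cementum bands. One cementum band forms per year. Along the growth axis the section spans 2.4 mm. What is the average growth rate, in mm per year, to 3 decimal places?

0.089 mm per year

Adjusted count: 26 − 2 + 3 = 27 cementum bands.
Mean rate = 2.4 mm / 27 years ≈ 0.089 mm per year.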